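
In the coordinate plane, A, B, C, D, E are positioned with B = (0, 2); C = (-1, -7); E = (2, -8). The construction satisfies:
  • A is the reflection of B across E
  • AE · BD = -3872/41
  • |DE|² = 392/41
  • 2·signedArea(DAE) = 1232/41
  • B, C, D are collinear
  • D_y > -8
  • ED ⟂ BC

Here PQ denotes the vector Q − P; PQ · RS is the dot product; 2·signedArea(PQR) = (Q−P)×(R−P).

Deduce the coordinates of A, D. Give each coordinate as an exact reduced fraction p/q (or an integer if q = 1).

1. A_x = 4  [A is the reflection of B across E]
2. A_y = -18  [A is the reflection of B across E]
   → A = (4, -18)
3. D_x = -44/41  [B, C, D are collinear ∩ ED ⟂ BC]
4. D_y = -314/41  [B, C, D are collinear ∩ ED ⟂ BC]
   → D = (-44/41, -314/41)

A = (4, -18)
D = (-44/41, -314/41)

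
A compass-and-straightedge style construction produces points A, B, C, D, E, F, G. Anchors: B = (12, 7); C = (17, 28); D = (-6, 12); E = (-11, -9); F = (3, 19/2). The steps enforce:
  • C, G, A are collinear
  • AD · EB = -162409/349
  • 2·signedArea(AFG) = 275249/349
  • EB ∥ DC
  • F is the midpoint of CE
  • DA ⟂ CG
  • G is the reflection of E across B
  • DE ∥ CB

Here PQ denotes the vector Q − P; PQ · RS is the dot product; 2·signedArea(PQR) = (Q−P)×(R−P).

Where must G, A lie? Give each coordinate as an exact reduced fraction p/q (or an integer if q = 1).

1. G_x = 35  [G is the reflection of E across B]
2. G_y = 23  [G is the reflection of E across B]
   → G = (35, 23)
3. A_x = -79/349  [C, G, A are collinear ∩ DA ⟂ CG]
4. A_y = 11442/349  [C, G, A are collinear ∩ DA ⟂ CG]
   → A = (-79/349, 11442/349)

A = (-79/349, 11442/349)
G = (35, 23)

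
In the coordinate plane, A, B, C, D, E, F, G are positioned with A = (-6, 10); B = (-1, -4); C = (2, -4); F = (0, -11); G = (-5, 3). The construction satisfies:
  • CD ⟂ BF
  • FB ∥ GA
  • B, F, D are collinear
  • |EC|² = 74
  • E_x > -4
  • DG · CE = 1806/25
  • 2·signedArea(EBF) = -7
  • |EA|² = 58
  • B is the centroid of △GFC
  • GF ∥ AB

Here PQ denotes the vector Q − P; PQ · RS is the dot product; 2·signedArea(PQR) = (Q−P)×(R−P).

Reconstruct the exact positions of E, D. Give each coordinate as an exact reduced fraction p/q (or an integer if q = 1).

1. E_x = -3  [line 7·x + 1·y + 18 = 0 ∩ |EA|² = 58]
2. E_y = 3  [line 7·x + 1·y + 18 = 0 ∩ |EA|² = 58]
   → E = (-3, 3)
3. D_x = -47/50  [B, F, D are collinear ∩ CD ⟂ BF]
4. D_y = -221/50  [B, F, D are collinear ∩ CD ⟂ BF]
   → D = (-47/50, -221/50)

D = (-47/50, -221/50)
E = (-3, 3)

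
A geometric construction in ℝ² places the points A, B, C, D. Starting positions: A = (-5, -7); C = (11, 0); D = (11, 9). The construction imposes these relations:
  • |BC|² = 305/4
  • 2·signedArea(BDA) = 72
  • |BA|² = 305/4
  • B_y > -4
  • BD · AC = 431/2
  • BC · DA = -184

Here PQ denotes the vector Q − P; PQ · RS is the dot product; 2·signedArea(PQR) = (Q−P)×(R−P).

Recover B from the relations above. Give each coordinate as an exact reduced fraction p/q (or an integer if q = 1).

1. B_x = 3  [2·signedArea(BDA) = 72 ∩ BD · AC = 431/2]
2. B_y = -7/2  [2·signedArea(BDA) = 72 ∩ BD · AC = 431/2]
   → B = (3, -7/2)

B = (3, -7/2)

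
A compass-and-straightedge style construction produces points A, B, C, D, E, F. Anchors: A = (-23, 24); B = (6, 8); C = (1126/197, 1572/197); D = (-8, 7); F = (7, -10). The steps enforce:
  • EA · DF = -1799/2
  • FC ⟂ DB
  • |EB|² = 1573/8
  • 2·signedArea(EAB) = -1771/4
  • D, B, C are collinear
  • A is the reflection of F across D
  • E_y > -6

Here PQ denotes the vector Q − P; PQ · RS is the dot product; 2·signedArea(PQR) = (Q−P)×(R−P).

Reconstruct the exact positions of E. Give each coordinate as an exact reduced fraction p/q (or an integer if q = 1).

1. E_x = 13/4  [2·signedArea(EAB) = -1771/4 ∩ EA · DF = -1799/2]
2. E_y = -23/4  [2·signedArea(EAB) = -1771/4 ∩ EA · DF = -1799/2]
   → E = (13/4, -23/4)

E = (13/4, -23/4)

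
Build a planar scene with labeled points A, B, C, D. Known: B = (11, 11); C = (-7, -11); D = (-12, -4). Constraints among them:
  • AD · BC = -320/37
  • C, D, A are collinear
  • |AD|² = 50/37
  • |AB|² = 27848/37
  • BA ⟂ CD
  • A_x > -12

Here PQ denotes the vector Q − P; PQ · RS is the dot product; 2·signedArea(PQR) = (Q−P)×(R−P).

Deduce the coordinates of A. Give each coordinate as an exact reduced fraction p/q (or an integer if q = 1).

1. A_x = -419/37  [C, D, A are collinear ∩ BA ⟂ CD]
2. A_y = -183/37  [C, D, A are collinear ∩ BA ⟂ CD]
   → A = (-419/37, -183/37)

A = (-419/37, -183/37)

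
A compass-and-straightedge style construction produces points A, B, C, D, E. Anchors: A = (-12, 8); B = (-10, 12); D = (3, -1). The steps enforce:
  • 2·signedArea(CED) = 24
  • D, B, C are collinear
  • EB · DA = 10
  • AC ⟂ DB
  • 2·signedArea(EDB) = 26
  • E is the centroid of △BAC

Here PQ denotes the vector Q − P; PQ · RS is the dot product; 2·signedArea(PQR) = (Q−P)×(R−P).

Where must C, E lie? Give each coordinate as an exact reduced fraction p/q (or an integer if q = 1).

C = (-9, 11)
E = (-31/3, 31/3)

1. C_x = -9  [D, B, C are collinear ∩ AC ⟂ DB]
2. C_y = 11  [D, B, C are collinear ∩ AC ⟂ DB]
   → C = (-9, 11)
3. E_x = -31/3  [E is the centroid of △BAC]
4. E_y = 31/3  [E is the centroid of △BAC]
   → E = (-31/3, 31/3)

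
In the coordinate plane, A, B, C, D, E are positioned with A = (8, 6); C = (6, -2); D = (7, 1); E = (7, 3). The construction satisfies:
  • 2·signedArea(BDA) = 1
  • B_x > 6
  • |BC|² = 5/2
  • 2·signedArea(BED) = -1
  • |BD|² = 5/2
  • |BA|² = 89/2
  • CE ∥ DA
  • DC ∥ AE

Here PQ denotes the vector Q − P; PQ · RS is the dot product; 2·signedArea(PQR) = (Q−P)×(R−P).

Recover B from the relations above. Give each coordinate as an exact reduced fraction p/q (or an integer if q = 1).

B = (13/2, -1/2)

1. B_x = 13/2  [2·signedArea(BED) = -1 ∩ 2·signedArea(BDA) = 1]
2. B_y = -1/2  [2·signedArea(BED) = -1 ∩ 2·signedArea(BDA) = 1]
   → B = (13/2, -1/2)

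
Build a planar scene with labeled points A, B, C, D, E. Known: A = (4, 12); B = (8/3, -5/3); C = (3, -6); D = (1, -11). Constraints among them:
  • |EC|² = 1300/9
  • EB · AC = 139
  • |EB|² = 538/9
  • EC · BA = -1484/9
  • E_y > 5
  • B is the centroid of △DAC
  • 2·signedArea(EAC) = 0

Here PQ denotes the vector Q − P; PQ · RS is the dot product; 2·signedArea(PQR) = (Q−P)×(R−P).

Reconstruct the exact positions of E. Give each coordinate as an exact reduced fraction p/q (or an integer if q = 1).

E = (11/3, 6)

1. E_x = 11/3  [2·signedArea(EAC) = 0 ∩ EB · AC = 139]
2. E_y = 6  [2·signedArea(EAC) = 0 ∩ EB · AC = 139]
   → E = (11/3, 6)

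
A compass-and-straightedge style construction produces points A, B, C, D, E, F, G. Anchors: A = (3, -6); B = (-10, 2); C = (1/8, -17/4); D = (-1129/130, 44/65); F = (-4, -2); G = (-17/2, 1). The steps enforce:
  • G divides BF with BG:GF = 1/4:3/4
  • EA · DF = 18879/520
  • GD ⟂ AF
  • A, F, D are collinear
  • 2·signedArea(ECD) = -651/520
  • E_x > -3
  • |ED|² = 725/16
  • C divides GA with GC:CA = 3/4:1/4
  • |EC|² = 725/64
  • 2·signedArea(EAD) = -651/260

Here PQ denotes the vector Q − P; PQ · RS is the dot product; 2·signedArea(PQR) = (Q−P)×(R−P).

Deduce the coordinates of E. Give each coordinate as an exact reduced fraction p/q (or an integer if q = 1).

1. E_x = -11/4  [2·signedArea(ECD) = -651/520 ∩ 2·signedArea(EAD) = -651/260]
2. E_y = -5/2  [2·signedArea(ECD) = -651/520 ∩ 2·signedArea(EAD) = -651/260]
   → E = (-11/4, -5/2)

E = (-11/4, -5/2)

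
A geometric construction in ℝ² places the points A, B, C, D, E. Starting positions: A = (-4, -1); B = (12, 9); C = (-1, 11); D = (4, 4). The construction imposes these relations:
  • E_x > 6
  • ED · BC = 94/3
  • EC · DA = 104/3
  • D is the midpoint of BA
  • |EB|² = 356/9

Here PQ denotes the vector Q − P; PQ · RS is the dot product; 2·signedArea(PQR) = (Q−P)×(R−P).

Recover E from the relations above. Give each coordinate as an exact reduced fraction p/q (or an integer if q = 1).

1. E_x = 20/3  [ED · BC = 94/3 ∩ EC · DA = 104/3]
2. E_y = 17/3  [ED · BC = 94/3 ∩ EC · DA = 104/3]
   → E = (20/3, 17/3)

E = (20/3, 17/3)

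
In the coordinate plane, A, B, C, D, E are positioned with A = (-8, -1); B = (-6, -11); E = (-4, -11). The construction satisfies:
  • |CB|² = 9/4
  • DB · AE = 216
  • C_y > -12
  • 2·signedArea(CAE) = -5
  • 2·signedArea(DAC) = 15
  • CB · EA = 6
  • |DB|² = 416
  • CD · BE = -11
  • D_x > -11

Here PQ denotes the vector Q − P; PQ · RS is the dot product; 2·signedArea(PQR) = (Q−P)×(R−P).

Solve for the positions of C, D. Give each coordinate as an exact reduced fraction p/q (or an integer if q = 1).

1. C_x = -9/2  [2·signedArea(CAE) = -5 ∩ CB · EA = 6]
2. C_y = -11  [2·signedArea(CAE) = -5 ∩ CB · EA = 6]
   → C = (-9/2, -11)
3. D_x = -10  [DB · AE = 216 ∩ CD · BE = -11]
4. D_y = 9  [DB · AE = 216 ∩ CD · BE = -11]
   → D = (-10, 9)

C = (-9/2, -11)
D = (-10, 9)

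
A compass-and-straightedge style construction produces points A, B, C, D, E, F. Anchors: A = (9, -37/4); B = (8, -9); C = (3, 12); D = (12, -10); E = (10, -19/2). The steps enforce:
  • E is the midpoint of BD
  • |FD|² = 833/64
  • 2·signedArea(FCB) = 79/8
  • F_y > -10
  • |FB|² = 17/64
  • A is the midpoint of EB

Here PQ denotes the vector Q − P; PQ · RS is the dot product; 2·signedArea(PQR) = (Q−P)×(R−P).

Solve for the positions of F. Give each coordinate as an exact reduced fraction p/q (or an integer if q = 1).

1. F_x = 17/2  [line 21·x + 5·y + -1063/8 = 0 ∩ |FD|² = 833/64]
2. F_y = -73/8  [line 21·x + 5·y + -1063/8 = 0 ∩ |FD|² = 833/64]
   → F = (17/2, -73/8)

F = (17/2, -73/8)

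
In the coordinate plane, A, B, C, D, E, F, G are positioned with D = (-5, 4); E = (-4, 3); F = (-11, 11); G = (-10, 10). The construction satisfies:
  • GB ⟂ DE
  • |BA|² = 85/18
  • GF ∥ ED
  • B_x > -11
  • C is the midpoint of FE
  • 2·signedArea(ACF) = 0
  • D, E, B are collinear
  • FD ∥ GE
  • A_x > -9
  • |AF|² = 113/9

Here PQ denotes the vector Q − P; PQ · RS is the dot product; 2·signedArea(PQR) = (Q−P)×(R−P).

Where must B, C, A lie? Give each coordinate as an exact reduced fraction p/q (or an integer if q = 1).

A = (-26/3, 25/3)
B = (-21/2, 19/2)
C = (-15/2, 7)

1. B_x = -21/2  [D, E, B are collinear ∩ GB ⟂ DE]
2. B_y = 19/2  [D, E, B are collinear ∩ GB ⟂ DE]
   → B = (-21/2, 19/2)
3. C_x = -15/2  [C is the midpoint of FE]
4. C_y = 7  [C is the midpoint of FE]
   → C = (-15/2, 7)
5. A_x = -26/3  [line -4·x + -7/2·y + -11/2 = 0 ∩ |AF|² = 113/9]
6. A_y = 25/3  [line -4·x + -7/2·y + -11/2 = 0 ∩ |AF|² = 113/9]
   → A = (-26/3, 25/3)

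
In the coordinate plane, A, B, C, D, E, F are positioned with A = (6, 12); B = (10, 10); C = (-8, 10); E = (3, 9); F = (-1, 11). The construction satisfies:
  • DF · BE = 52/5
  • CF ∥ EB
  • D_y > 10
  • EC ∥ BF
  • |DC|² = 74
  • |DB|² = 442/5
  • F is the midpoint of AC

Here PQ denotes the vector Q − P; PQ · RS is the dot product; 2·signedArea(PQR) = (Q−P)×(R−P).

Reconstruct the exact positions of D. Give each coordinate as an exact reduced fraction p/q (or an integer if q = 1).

1. D_x = 3/5  [line 7·x + 1·y + -72/5 = 0 ∩ |DB|² = 442/5]
2. D_y = 51/5  [line 7·x + 1·y + -72/5 = 0 ∩ |DB|² = 442/5]
   → D = (3/5, 51/5)

D = (3/5, 51/5)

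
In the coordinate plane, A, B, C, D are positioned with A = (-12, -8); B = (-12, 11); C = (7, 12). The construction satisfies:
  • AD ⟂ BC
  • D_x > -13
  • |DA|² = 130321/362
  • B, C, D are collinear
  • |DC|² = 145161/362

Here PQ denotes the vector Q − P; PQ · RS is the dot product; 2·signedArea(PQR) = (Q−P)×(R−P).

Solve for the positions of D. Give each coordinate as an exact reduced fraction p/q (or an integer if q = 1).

D = (-4705/362, 3963/362)

1. D_x = -4705/362  [B, C, D are collinear ∩ AD ⟂ BC]
2. D_y = 3963/362  [B, C, D are collinear ∩ AD ⟂ BC]
   → D = (-4705/362, 3963/362)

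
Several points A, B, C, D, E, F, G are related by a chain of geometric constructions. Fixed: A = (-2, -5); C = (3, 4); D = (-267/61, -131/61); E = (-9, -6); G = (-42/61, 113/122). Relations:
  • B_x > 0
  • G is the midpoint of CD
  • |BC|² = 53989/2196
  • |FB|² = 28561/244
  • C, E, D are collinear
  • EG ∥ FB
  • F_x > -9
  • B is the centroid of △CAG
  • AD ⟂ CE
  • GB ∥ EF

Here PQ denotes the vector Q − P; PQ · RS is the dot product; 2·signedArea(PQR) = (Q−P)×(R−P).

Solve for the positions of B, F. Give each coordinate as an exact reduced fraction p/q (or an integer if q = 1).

1. B_x = 19/183  [B is the centroid of △CAG]
2. B_y = -3/122  [B is the centroid of △CAG]
   → B = (19/183, -3/122)
3. F_x = -1502/183  [EG ∥ FB ∩ GB ∥ EF]
4. F_y = -424/61  [EG ∥ FB ∩ GB ∥ EF]
   → F = (-1502/183, -424/61)

B = (19/183, -3/122)
F = (-1502/183, -424/61)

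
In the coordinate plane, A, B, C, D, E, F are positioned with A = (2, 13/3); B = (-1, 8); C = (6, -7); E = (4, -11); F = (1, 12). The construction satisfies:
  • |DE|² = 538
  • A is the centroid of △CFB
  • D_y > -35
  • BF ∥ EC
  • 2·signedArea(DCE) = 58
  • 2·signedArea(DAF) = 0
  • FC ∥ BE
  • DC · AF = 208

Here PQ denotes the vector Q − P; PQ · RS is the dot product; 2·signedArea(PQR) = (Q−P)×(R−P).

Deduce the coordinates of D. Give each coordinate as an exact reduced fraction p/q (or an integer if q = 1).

1. D_x = 7  [2·signedArea(DAF) = 0 ∩ 2·signedArea(DCE) = 58]
2. D_y = -34  [2·signedArea(DAF) = 0 ∩ 2·signedArea(DCE) = 58]
   → D = (7, -34)

D = (7, -34)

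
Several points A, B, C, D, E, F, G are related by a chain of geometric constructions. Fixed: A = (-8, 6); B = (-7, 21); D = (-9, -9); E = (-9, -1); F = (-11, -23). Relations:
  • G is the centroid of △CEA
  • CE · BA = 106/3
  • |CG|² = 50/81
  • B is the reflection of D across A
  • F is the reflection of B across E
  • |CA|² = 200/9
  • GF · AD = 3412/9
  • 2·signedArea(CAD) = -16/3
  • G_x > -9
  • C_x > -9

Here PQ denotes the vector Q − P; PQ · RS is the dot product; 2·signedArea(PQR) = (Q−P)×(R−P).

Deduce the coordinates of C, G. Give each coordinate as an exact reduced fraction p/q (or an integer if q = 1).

1. C_x = -26/3  [CE · BA = 106/3 ∩ 2·signedArea(CAD) = -16/3]
2. C_y = 4/3  [CE · BA = 106/3 ∩ 2·signedArea(CAD) = -16/3]
   → C = (-26/3, 4/3)
3. G_x = -77/9  [G is the centroid of △CEA]
4. G_y = 19/9  [G is the centroid of △CEA]
   → G = (-77/9, 19/9)

C = (-26/3, 4/3)
G = (-77/9, 19/9)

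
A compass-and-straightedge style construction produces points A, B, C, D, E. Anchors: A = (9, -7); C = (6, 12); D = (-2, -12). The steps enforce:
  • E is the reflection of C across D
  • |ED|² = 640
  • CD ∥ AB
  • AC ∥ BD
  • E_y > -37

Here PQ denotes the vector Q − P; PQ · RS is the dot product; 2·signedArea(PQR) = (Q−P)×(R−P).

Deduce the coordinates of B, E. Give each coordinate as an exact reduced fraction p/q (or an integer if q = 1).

B = (1, -31)
E = (-10, -36)

1. B_x = 1  [AC ∥ BD ∩ CD ∥ AB]
2. B_y = -31  [AC ∥ BD ∩ CD ∥ AB]
   → B = (1, -31)
3. E_x = -10  [E is the reflection of C across D]
4. E_y = -36  [E is the reflection of C across D]
   → E = (-10, -36)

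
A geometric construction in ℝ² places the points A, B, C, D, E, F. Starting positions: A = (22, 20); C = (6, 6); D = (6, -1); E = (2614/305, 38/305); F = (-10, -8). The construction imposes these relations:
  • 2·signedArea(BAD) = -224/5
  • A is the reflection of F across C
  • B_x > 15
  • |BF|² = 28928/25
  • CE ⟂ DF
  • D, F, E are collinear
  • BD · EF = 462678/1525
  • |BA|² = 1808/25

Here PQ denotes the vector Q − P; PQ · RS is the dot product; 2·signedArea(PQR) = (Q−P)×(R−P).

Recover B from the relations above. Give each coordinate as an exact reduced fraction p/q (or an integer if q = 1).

B = (78/5, 72/5)

1. B_x = 78/5  [2·signedArea(BAD) = -224/5 ∩ BD · EF = 462678/1525]
2. B_y = 72/5  [2·signedArea(BAD) = -224/5 ∩ BD · EF = 462678/1525]
   → B = (78/5, 72/5)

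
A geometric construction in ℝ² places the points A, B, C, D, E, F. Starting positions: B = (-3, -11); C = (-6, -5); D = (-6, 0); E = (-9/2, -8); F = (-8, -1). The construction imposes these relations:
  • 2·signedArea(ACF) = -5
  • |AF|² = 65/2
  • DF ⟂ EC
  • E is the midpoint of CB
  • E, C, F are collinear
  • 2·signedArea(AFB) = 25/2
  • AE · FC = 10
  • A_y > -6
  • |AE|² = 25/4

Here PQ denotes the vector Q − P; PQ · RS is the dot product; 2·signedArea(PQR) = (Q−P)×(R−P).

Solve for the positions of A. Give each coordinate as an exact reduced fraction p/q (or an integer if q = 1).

A = (-9/2, -11/2)

1. A_x = -9/2  [AE · FC = 10 ∩ 2·signedArea(AFB) = 25/2]
2. A_y = -11/2  [AE · FC = 10 ∩ 2·signedArea(AFB) = 25/2]
   → A = (-9/2, -11/2)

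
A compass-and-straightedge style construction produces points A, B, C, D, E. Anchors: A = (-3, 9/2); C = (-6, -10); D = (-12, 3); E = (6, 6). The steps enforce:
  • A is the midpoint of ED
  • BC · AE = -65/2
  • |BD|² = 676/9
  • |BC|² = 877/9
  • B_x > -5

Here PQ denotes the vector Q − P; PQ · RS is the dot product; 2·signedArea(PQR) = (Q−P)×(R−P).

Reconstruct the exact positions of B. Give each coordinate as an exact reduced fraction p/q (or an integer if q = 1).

1. B_x = -4  [line -9·x + -3/2·y + -73/2 = 0 ∩ |BD|² = 676/9]
2. B_y = -1/3  [line -9·x + -3/2·y + -73/2 = 0 ∩ |BD|² = 676/9]
   → B = (-4, -1/3)

B = (-4, -1/3)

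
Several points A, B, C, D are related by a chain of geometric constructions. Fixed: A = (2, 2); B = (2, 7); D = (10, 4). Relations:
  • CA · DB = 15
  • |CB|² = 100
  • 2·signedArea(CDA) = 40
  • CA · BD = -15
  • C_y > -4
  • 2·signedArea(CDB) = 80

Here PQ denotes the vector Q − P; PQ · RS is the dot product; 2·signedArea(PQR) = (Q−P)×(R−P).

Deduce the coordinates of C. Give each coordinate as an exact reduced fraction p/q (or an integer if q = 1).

C = (2, -3)

1. C_x = 2  [2·signedArea(CDB) = 80 ∩ CA · BD = -15]
2. C_y = -3  [2·signedArea(CDB) = 80 ∩ CA · BD = -15]
   → C = (2, -3)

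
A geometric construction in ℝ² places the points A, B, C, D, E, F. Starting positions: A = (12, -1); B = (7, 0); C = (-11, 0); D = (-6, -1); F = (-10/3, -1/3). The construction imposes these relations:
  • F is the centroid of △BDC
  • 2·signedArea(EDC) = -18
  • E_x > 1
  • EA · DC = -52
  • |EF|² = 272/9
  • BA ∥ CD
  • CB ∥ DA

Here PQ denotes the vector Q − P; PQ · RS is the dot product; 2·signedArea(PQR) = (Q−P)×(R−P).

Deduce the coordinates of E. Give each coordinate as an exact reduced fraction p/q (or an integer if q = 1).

1. E_x = 2  [EA · DC = -52 ∩ 2·signedArea(EDC) = -18]
2. E_y = 1  [EA · DC = -52 ∩ 2·signedArea(EDC) = -18]
   → E = (2, 1)

E = (2, 1)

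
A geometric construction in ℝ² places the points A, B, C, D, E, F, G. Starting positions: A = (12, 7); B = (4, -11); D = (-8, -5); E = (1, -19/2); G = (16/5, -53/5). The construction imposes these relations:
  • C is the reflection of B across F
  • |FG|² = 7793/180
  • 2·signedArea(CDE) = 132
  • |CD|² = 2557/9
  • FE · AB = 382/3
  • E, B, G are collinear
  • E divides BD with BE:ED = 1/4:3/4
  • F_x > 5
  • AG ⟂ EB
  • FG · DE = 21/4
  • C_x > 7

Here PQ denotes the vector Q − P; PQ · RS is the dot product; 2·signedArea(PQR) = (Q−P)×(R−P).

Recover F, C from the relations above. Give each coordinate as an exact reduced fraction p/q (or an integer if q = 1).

1. F_x = 17/3  [FG · DE = 21/4 ∩ FE · AB = 382/3]
2. F_y = -9/2  [FG · DE = 21/4 ∩ FE · AB = 382/3]
   → F = (17/3, -9/2)
3. C_x = 22/3  [C is the reflection of B across F]
4. C_y = 2  [C is the reflection of B across F]
   → C = (22/3, 2)

C = (22/3, 2)
F = (17/3, -9/2)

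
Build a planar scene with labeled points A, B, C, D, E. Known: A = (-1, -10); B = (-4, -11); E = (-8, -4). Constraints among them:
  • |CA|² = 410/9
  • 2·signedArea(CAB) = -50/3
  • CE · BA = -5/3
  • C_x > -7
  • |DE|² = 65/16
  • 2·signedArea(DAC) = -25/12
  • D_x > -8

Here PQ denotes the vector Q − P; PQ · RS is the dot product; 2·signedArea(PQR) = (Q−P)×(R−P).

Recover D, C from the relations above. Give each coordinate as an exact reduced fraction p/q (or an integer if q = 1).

C = (-20/3, -19/3)
D = (-7, -23/4)

1. C_x = -20/3  [CE · BA = -5/3 ∩ 2·signedArea(CAB) = -50/3]
2. C_y = -19/3  [CE · BA = -5/3 ∩ 2·signedArea(CAB) = -50/3]
   → C = (-20/3, -19/3)
3. D_x = -7  [line -11/3·x + -17/3·y + -233/4 = 0 ∩ |DE|² = 65/16]
4. D_y = -23/4  [line -11/3·x + -17/3·y + -233/4 = 0 ∩ |DE|² = 65/16]
   → D = (-7, -23/4)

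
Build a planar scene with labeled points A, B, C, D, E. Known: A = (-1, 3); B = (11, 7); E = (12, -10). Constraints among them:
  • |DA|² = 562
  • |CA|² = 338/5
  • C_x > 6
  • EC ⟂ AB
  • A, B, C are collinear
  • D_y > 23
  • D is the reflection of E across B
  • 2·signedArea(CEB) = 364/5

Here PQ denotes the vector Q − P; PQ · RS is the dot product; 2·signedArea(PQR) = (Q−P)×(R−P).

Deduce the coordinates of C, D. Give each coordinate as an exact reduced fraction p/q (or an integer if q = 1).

1. C_x = 34/5  [A, B, C are collinear ∩ EC ⟂ AB]
2. C_y = 28/5  [A, B, C are collinear ∩ EC ⟂ AB]
   → C = (34/5, 28/5)
3. D_x = 10  [D is the reflection of E across B]
4. D_y = 24  [D is the reflection of E across B]
   → D = (10, 24)

C = (34/5, 28/5)
D = (10, 24)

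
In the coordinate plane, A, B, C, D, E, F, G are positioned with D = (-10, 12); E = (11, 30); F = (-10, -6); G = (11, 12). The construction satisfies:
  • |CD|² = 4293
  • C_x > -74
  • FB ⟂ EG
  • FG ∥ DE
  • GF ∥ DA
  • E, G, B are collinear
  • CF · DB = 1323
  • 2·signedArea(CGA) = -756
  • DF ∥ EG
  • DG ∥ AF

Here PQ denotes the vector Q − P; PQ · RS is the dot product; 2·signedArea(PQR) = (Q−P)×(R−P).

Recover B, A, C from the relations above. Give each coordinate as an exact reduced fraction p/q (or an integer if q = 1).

A = (-31, -6)
B = (11, -6)
C = (-73, -6)

1. B_x = 11  [E, G, B are collinear ∩ FB ⟂ EG]
2. B_y = -6  [E, G, B are collinear ∩ FB ⟂ EG]
   → B = (11, -6)
3. A_x = -31  [DG ∥ AF ∩ GF ∥ DA]
4. A_y = -6  [DG ∥ AF ∩ GF ∥ DA]
   → A = (-31, -6)
5. C_x = -73  [CF · DB = 1323 ∩ 2·signedArea(CGA) = -756]
6. C_y = -6  [CF · DB = 1323 ∩ 2·signedArea(CGA) = -756]
   → C = (-73, -6)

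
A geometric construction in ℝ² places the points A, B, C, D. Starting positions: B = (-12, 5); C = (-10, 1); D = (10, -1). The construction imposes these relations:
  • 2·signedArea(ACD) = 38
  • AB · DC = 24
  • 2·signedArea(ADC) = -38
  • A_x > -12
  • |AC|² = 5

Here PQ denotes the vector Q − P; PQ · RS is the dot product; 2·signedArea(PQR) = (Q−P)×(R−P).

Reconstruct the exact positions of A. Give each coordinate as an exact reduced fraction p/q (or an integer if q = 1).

1. A_x = -11  [AB · DC = 24 ∩ 2·signedArea(ADC) = -38]
2. A_y = 3  [AB · DC = 24 ∩ 2·signedArea(ADC) = -38]
   → A = (-11, 3)

A = (-11, 3)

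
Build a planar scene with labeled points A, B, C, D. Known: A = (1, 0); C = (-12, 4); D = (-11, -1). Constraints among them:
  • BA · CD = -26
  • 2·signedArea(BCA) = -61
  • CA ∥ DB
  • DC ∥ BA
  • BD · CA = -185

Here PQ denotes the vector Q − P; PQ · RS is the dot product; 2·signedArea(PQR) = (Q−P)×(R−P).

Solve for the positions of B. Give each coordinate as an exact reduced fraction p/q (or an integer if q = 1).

B = (2, -5)

1. B_x = 2  [DC ∥ BA ∩ CA ∥ DB]
2. B_y = -5  [DC ∥ BA ∩ CA ∥ DB]
   → B = (2, -5)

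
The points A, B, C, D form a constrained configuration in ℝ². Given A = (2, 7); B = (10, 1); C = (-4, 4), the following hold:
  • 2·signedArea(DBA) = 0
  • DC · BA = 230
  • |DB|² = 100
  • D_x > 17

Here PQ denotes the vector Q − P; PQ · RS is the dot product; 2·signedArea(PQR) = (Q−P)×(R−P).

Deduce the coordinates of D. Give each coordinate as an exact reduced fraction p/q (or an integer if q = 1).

1. D_x = 18  [2·signedArea(DBA) = 0 ∩ DC · BA = 230]
2. D_y = -5  [2·signedArea(DBA) = 0 ∩ DC · BA = 230]
   → D = (18, -5)

D = (18, -5)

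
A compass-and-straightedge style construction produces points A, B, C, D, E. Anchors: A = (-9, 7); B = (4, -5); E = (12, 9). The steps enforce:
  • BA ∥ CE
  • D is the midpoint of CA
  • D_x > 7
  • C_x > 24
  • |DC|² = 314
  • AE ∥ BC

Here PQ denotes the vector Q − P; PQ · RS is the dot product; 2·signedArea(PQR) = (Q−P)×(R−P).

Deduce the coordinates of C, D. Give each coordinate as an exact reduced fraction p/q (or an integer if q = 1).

1. C_x = 25  [BA ∥ CE ∩ AE ∥ BC]
2. C_y = -3  [BA ∥ CE ∩ AE ∥ BC]
   → C = (25, -3)
3. D_x = 8  [D is the midpoint of CA]
4. D_y = 2  [D is the midpoint of CA]
   → D = (8, 2)

C = (25, -3)
D = (8, 2)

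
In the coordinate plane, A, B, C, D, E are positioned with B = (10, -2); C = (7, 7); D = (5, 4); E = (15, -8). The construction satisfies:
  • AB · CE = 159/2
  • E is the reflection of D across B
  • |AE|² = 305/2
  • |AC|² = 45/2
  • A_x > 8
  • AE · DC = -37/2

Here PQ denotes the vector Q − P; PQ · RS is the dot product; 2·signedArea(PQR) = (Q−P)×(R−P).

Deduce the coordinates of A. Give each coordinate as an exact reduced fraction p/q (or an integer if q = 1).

1. A_x = 17/2  [AB · CE = 159/2 ∩ AE · DC = -37/2]
2. A_y = 5/2  [AB · CE = 159/2 ∩ AE · DC = -37/2]
   → A = (17/2, 5/2)

A = (17/2, 5/2)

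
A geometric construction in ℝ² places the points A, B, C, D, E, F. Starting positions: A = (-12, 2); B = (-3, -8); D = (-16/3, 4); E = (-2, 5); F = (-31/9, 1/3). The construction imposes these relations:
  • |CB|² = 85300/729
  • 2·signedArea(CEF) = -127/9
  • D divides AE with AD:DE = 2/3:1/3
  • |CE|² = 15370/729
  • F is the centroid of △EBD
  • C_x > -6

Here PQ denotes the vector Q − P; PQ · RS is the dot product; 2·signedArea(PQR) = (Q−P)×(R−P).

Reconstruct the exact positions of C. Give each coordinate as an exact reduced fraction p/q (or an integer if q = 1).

1. C_x = -157/27  [line 14/3·x + -13/9·y + 92/3 = 0 ∩ |CB|² = 85300/729]
2. C_y = 22/9  [line 14/3·x + -13/9·y + 92/3 = 0 ∩ |CB|² = 85300/729]
   → C = (-157/27, 22/9)

C = (-157/27, 22/9)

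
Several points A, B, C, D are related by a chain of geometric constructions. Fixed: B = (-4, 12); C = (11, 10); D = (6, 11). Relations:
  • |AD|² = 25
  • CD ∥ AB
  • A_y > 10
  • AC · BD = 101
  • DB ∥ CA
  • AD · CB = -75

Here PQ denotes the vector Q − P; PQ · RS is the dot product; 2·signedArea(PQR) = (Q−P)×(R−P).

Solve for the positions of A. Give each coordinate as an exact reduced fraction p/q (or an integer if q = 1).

1. A_x = 1  [CD ∥ AB ∩ DB ∥ CA]
2. A_y = 11  [CD ∥ AB ∩ DB ∥ CA]
   → A = (1, 11)

A = (1, 11)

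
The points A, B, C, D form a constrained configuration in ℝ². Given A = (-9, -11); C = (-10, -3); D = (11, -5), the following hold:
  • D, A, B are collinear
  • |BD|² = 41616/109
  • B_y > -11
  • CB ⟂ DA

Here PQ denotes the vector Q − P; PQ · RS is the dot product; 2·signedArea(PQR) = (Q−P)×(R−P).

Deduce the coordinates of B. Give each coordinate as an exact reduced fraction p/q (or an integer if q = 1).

B = (-841/109, -1157/109)

1. B_x = -841/109  [D, A, B are collinear ∩ CB ⟂ DA]
2. B_y = -1157/109  [D, A, B are collinear ∩ CB ⟂ DA]
   → B = (-841/109, -1157/109)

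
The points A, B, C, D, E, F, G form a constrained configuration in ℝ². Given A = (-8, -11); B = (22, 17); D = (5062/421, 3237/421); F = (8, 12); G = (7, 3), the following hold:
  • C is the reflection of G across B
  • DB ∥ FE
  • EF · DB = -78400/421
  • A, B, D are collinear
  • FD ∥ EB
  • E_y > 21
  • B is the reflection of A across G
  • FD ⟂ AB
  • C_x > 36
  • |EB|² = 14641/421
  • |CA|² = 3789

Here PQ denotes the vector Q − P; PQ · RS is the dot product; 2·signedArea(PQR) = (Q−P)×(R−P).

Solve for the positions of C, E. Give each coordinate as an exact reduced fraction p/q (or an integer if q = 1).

C = (37, 31)
E = (7568/421, 8972/421)

1. C_x = 37  [C is the reflection of G across B]
2. C_y = 31  [C is the reflection of G across B]
   → C = (37, 31)
3. E_x = 7568/421  [FD ∥ EB ∩ DB ∥ FE]
4. E_y = 8972/421  [FD ∥ EB ∩ DB ∥ FE]
   → E = (7568/421, 8972/421)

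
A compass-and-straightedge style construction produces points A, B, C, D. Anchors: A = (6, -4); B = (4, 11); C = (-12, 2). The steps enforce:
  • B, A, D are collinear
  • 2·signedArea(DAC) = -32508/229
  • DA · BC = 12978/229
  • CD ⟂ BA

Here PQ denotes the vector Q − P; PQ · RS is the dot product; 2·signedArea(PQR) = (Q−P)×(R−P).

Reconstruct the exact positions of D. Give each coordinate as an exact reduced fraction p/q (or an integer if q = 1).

D = (1122/229, 974/229)

1. D_x = 1122/229  [B, A, D are collinear ∩ CD ⟂ BA]
2. D_y = 974/229  [B, A, D are collinear ∩ CD ⟂ BA]
   → D = (1122/229, 974/229)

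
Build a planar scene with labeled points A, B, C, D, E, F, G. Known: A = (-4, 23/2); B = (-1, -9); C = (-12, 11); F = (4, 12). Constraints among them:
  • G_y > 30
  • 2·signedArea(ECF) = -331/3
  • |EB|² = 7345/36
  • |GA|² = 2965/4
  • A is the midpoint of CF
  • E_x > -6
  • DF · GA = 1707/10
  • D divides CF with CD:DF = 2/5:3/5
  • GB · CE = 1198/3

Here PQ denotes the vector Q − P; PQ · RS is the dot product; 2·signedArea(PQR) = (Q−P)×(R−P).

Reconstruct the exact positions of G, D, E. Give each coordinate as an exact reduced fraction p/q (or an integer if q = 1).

1. D_x = -28/5  [D divides CF with CD:DF = 2/5:3/5]
2. D_y = 57/5  [D divides CF with CD:DF = 2/5:3/5]
   → D = (-28/5, 57/5)
3. G_x = -23  [line -48/5·x + -3/5·y + -1011/5 = 0 ∩ |GA|² = 2965/4]
4. G_y = 31  [line -48/5·x + -3/5·y + -1011/5 = 0 ∩ |GA|² = 2965/4]
   → G = (-23, 31)
5. E_x = -17/3  [GB · CE = 1198/3 ∩ 2·signedArea(ECF) = -331/3]
6. E_y = 9/2  [GB · CE = 1198/3 ∩ 2·signedArea(ECF) = -331/3]
   → E = (-17/3, 9/2)

D = (-28/5, 57/5)
E = (-17/3, 9/2)
G = (-23, 31)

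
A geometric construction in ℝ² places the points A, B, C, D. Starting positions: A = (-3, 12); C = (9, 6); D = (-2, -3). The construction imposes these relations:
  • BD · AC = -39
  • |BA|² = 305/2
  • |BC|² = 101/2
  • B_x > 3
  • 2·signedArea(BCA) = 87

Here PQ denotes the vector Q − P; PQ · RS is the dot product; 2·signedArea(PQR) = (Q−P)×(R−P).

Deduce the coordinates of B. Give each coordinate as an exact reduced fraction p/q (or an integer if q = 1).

B = (7/2, 3/2)

1. B_x = 7/2  [BD · AC = -39 ∩ 2·signedArea(BCA) = 87]
2. B_y = 3/2  [BD · AC = -39 ∩ 2·signedArea(BCA) = 87]
   → B = (7/2, 3/2)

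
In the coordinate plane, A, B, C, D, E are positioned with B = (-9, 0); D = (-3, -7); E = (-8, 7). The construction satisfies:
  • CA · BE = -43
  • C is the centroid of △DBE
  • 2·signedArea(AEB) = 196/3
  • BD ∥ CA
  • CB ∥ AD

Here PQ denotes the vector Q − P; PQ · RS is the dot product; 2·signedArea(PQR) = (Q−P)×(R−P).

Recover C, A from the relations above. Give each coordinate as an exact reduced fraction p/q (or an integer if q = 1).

1. C_x = -20/3  [C is the centroid of △DBE]
2. C_y = 0  [C is the centroid of △DBE]
   → C = (-20/3, 0)
3. A_x = -2/3  [CB ∥ AD ∩ BD ∥ CA]
4. A_y = -7  [CB ∥ AD ∩ BD ∥ CA]
   → A = (-2/3, -7)

A = (-2/3, -7)
C = (-20/3, 0)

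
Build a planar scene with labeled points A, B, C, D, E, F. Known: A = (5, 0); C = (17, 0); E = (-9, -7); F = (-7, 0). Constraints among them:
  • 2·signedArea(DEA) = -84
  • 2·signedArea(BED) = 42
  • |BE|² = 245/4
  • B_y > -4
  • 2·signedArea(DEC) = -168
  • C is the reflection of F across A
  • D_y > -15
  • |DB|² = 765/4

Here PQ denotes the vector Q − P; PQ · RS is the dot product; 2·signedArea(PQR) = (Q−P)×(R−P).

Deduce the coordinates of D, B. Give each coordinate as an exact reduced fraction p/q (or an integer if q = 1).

1. D_x = -11  [2·signedArea(DEC) = -168 ∩ 2·signedArea(DEA) = -84]
2. D_y = -14  [2·signedArea(DEC) = -168 ∩ 2·signedArea(DEA) = -84]
   → D = (-11, -14)
3. B_x = -2  [line 7·x + -2·y + 7 = 0 ∩ |DB|² = 765/4]
4. B_y = -7/2  [line 7·x + -2·y + 7 = 0 ∩ |DB|² = 765/4]
   → B = (-2, -7/2)

B = (-2, -7/2)
D = (-11, -14)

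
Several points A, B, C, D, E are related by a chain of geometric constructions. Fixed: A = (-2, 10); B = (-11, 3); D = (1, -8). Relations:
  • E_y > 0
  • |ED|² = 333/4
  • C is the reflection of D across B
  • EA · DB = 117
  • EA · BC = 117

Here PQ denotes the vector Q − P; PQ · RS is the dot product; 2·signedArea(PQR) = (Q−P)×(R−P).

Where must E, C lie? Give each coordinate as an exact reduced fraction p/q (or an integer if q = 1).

C = (-23, 14)
E = (-1/2, 1)

1. E_x = -1/2  [line 12·x + -11·y + 17 = 0 ∩ |ED|² = 333/4]
2. E_y = 1  [line 12·x + -11·y + 17 = 0 ∩ |ED|² = 333/4]
   → E = (-1/2, 1)
3. C_x = -23  [EA · BC = 117 ∩ C is the reflection of D across B]
4. C_y = 14  [EA · BC = 117 ∩ C is the reflection of D across B]
   → C = (-23, 14)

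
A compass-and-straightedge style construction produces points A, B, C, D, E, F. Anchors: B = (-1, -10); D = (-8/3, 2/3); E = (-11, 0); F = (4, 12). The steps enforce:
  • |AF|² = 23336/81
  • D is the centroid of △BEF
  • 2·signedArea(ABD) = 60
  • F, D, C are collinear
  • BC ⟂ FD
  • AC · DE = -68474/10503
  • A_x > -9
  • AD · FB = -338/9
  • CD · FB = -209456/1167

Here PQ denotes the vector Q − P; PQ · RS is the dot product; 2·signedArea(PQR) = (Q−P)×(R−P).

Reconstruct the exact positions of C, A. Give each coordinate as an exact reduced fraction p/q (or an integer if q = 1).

A = (-74/9, 2/9)
C = (-2684/389, -2540/389)

1. C_x = -2684/389  [F, D, C are collinear ∩ BC ⟂ FD]
2. C_y = -2540/389  [F, D, C are collinear ∩ BC ⟂ FD]
   → C = (-2684/389, -2540/389)
3. A_x = -74/9  [2·signedArea(ABD) = 60 ∩ AC · DE = -68474/10503]
4. A_y = 2/9  [2·signedArea(ABD) = 60 ∩ AC · DE = -68474/10503]
   → A = (-74/9, 2/9)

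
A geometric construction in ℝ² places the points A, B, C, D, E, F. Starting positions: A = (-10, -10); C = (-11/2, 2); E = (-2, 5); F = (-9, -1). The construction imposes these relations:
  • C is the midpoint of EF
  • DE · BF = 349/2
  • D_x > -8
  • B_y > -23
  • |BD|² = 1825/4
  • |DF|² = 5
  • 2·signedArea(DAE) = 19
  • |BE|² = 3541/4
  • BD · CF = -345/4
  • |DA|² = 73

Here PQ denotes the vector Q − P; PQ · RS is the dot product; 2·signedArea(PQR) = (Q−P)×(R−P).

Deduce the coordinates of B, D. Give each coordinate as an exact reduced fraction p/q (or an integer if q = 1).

1. D_x = -7  [line -15·x + 8·y + -89 = 0 ∩ |DA|² = 73]
2. D_y = -2  [line -15·x + 8·y + -89 = 0 ∩ |DA|² = 73]
   → D = (-7, -2)
3. B_x = -29/2  [BD · CF = -345/4 ∩ DE · BF = 349/2]
4. B_y = -22  [BD · CF = -345/4 ∩ DE · BF = 349/2]
   → B = (-29/2, -22)

B = (-29/2, -22)
D = (-7, -2)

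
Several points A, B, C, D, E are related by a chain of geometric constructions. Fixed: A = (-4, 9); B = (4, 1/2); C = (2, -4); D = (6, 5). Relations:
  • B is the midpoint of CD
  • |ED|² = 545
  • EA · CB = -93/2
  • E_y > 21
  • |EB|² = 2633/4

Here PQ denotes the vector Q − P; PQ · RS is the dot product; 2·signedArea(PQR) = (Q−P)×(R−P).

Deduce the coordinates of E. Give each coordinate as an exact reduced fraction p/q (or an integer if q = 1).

E = (-10, 22)

1. E_x = -10  [line -2·x + -9/2·y + 79 = 0 ∩ |EB|² = 2633/4]
2. E_y = 22  [line -2·x + -9/2·y + 79 = 0 ∩ |EB|² = 2633/4]
   → E = (-10, 22)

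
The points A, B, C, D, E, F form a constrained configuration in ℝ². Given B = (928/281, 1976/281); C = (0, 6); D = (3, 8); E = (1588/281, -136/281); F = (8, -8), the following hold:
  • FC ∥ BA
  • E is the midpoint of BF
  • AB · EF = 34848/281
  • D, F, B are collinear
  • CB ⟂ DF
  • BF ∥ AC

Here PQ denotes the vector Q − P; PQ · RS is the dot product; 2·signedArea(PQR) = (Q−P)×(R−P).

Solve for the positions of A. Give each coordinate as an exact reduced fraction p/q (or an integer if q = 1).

1. A_x = -1320/281  [BF ∥ AC ∩ FC ∥ BA]
2. A_y = 5910/281  [BF ∥ AC ∩ FC ∥ BA]
   → A = (-1320/281, 5910/281)

A = (-1320/281, 5910/281)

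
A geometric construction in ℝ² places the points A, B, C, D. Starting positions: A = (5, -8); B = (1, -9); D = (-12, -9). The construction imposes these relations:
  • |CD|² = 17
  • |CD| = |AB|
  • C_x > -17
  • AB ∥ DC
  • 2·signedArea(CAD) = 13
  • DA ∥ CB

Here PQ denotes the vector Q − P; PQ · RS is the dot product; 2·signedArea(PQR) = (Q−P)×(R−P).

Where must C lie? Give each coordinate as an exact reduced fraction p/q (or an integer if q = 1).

1. C_x = -16  [DA ∥ CB ∩ AB ∥ DC]
2. C_y = -10  [DA ∥ CB ∩ AB ∥ DC]
   → C = (-16, -10)

C = (-16, -10)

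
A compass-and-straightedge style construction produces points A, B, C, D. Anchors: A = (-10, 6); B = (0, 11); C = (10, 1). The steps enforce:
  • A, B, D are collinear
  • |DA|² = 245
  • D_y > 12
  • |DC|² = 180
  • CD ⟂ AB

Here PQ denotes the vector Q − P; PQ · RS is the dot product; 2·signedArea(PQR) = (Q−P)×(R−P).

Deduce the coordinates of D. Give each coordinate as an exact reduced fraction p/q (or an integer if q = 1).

1. D_x = 4  [A, B, D are collinear ∩ CD ⟂ AB]
2. D_y = 13  [A, B, D are collinear ∩ CD ⟂ AB]
   → D = (4, 13)

D = (4, 13)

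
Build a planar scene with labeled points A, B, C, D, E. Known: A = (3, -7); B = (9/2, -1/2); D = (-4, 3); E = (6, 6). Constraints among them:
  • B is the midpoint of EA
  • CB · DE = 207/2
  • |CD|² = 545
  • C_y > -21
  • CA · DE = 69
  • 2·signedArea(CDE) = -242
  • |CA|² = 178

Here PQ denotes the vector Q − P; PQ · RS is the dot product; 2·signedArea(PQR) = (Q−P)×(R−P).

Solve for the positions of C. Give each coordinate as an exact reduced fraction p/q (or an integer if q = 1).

1. C_x = 0  [CA · DE = 69 ∩ 2·signedArea(CDE) = -242]
2. C_y = -20  [CA · DE = 69 ∩ 2·signedArea(CDE) = -242]
   → C = (0, -20)

C = (0, -20)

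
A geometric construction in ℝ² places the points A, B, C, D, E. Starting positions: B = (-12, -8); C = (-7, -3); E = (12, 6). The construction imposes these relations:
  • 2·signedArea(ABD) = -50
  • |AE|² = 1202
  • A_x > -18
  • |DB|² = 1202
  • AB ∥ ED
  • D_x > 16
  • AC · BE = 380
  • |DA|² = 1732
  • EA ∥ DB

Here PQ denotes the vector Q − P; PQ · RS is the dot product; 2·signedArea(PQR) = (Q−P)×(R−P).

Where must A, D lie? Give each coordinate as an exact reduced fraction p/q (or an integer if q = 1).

1. A_x = -17  [line -24·x + -14·y + -590 = 0 ∩ |AE|² = 1202]
2. A_y = -13  [line -24·x + -14·y + -590 = 0 ∩ |AE|² = 1202]
   → A = (-17, -13)
3. D_x = 17  [2·signedArea(ABD) = -50 ∩ EA ∥ DB]
4. D_y = 11  [2·signedArea(ABD) = -50 ∩ EA ∥ DB]
   → D = (17, 11)

A = (-17, -13)
D = (17, 11)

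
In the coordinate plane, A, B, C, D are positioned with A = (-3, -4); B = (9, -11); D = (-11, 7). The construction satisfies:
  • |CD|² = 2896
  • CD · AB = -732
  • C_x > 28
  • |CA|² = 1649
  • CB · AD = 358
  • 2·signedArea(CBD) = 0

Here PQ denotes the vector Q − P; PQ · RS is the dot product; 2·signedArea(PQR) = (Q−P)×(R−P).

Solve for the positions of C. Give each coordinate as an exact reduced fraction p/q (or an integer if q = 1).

C = (29, -29)

1. C_x = 29  [2·signedArea(CBD) = 0 ∩ CB · AD = 358]
2. C_y = -29  [2·signedArea(CBD) = 0 ∩ CB · AD = 358]
   → C = (29, -29)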